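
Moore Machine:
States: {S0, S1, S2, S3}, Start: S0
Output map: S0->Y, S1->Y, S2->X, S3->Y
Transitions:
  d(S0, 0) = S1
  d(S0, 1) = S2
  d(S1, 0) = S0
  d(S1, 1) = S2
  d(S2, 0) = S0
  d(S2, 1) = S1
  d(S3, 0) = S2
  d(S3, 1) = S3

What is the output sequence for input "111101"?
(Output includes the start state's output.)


Start: S0 (output Y)
  --1--> S2 (output X)
  --1--> S1 (output Y)
  --1--> S2 (output X)
  --1--> S1 (output Y)
  --0--> S0 (output Y)
  --1--> S2 (output X)

"YXYXYYX"


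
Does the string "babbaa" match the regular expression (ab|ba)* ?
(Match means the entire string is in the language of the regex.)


|string| = 6; first = 'b'; last = 'a'

No, "babbaa" does not match (ab|ba)*


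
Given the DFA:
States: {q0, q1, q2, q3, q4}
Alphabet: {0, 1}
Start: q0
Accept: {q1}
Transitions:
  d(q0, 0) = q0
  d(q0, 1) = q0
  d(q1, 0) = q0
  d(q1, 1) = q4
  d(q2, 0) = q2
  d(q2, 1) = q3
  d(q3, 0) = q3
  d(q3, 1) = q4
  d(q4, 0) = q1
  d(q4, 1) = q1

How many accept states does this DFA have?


Accept states listed: {q1}
Counting: q1(1)

1


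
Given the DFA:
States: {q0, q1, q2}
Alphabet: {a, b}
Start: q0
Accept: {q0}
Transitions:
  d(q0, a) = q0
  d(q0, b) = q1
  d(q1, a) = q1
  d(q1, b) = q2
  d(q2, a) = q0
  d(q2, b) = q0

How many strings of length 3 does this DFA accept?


Enumerating all length-3 strings:
  "aaa" -> q0 [accept]
  "aab" -> q1 [reject]
  "aba" -> q1 [reject]
  "abb" -> q2 [reject]
  "baa" -> q1 [reject]
  "bab" -> q2 [reject]
  "bba" -> q0 [accept]
  "bbb" -> q0 [accept]

3 out of 8


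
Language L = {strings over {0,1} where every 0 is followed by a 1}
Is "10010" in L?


'00' present: True; ends with '0': True

No, "10010" is not in L


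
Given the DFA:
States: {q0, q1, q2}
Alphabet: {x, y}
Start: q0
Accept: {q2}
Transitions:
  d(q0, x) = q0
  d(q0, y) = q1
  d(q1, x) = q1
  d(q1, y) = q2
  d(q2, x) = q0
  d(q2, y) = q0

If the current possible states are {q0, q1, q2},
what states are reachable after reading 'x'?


Apply transition on 'x' from each current state:
  d(q0, x) = q0
  d(q1, x) = q1
  d(q2, x) = q0

{q0, q1}


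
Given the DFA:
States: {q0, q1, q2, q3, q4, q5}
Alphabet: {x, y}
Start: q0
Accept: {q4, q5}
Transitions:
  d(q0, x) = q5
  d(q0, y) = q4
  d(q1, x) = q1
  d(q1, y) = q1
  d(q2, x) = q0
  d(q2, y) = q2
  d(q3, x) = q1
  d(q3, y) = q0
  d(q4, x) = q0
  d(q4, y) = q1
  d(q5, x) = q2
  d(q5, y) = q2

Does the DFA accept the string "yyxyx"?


Trace: q0 -> q4 -> q1 -> q1 -> q1 -> q1
Final state: q1
Accept states: {q4, q5}

No, rejected (final state q1 is not an accept state)


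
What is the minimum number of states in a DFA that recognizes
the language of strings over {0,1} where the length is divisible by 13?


States track (length) mod 13.
Need 13 states: one per remainder 0..12; accept = remainder 0.

13


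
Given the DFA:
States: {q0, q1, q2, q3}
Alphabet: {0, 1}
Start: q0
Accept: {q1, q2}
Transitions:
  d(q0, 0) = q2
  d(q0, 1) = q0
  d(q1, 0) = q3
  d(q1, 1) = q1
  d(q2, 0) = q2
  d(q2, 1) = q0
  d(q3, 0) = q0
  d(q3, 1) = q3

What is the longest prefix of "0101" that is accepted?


Run the DFA, marking each prefix where the state is accepting:
  "" -> q0 [reject]
  "0" -> q2 [accept]
  "01" -> q0 [reject]
  "010" -> q2 [accept]
  "0101" -> q0 [reject]

"010"


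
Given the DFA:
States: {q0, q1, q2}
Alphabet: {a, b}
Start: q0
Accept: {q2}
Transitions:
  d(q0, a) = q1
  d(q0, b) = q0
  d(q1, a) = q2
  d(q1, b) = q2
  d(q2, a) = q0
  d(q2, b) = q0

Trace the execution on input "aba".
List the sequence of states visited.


Input: aba
d(q0, a) = q1
d(q1, b) = q2
d(q2, a) = q0


q0 -> q1 -> q2 -> q0


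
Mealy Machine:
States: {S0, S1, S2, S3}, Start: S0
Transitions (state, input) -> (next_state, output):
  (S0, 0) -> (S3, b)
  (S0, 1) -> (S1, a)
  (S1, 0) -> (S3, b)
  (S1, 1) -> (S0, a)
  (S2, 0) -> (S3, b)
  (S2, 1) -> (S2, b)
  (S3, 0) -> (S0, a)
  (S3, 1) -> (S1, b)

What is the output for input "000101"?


Step-by-step:
  (S0, 0) -> (S3, b)
  (S3, 0) -> (S0, a)
  (S0, 0) -> (S3, b)
  (S3, 1) -> (S1, b)
  (S1, 0) -> (S3, b)
  (S3, 1) -> (S1, b)

"babbbb"


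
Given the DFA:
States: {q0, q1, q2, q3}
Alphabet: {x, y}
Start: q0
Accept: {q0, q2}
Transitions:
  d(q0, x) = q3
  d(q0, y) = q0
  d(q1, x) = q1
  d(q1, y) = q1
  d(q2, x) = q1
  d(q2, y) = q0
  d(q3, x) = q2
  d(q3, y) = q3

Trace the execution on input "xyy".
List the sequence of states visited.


Input: xyy
d(q0, x) = q3
d(q3, y) = q3
d(q3, y) = q3


q0 -> q3 -> q3 -> q3


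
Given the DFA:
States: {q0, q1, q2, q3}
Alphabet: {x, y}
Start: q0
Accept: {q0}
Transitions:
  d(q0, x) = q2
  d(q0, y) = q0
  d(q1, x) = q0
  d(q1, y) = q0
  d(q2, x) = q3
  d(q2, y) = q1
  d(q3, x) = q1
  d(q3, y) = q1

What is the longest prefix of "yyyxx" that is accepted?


Run the DFA, marking each prefix where the state is accepting:
  "" -> q0 [accept]
  "y" -> q0 [accept]
  "yy" -> q0 [accept]
  "yyy" -> q0 [accept]
  "yyyx" -> q2 [reject]
  "yyyxx" -> q3 [reject]

"yyy"


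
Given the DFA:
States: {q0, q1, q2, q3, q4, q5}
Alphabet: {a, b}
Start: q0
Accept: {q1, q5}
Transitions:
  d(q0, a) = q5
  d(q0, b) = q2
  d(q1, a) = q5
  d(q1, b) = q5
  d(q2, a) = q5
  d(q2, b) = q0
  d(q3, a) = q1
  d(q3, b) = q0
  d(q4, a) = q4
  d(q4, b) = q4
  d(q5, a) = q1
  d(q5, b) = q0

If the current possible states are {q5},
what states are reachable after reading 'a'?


Apply transition on 'a' from each current state:
  d(q5, a) = q1

{q1}


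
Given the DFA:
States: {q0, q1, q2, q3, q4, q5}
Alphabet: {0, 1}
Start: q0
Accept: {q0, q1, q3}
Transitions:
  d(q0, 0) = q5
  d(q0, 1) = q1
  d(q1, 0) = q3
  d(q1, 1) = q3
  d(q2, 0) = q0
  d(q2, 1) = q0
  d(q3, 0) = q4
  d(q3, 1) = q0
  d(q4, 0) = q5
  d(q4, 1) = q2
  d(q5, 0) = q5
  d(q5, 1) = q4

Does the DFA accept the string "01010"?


Trace: q0 -> q5 -> q4 -> q5 -> q4 -> q5
Final state: q5
Accept states: {q0, q1, q3}

No, rejected (final state q5 is not an accept state)


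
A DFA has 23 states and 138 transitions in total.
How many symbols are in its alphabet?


Each state has exactly one transition per symbol.
|alphabet| = transitions / states = 138 / 23 = 6

6


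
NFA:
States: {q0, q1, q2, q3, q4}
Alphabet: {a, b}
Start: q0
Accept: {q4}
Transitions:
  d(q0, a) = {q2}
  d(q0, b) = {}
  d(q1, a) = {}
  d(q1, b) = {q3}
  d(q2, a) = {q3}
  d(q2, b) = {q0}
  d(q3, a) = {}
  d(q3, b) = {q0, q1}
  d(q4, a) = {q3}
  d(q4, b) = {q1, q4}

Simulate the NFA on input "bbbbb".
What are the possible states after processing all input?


Start: {q0}
  --b--> {}
  --b--> {}
  --b--> {}
  --b--> {}
  --b--> {}

{} (empty set, no valid transitions)


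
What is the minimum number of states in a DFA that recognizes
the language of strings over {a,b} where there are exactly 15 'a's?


States: count = 0, 1, ..., 15 (that's 16 states), plus a dead state for count > 15.
Total: 16 + 1 = 17. Accept = count-15 state.

17


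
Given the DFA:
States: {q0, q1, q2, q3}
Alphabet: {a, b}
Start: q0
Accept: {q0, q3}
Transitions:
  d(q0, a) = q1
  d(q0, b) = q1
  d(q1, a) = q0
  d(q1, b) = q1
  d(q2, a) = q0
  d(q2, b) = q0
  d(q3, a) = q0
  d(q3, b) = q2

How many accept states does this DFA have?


Accept states listed: {q0, q3}
Counting: q0(1) q3(2)

2


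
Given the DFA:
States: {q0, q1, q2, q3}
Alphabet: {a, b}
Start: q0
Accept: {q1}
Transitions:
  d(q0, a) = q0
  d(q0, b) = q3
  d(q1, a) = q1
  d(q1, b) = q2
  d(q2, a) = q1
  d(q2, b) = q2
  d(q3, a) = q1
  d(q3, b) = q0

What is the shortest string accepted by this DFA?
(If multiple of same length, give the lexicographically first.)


BFS by string length (lex-first path to each state shown):
  len 0: q0<-""
  len 1: q0<-"a", q3<-"b"
  len 2: q0<-"aa", q1<-"ba", q3<-"ab"
Found accept state at length 2.

"ba"


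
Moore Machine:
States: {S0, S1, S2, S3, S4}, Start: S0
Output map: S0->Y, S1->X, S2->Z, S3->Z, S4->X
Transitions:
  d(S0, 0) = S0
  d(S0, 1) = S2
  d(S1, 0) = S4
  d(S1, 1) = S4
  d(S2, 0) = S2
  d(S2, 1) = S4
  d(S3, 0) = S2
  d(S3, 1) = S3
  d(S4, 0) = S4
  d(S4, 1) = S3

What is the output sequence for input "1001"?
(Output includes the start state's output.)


Start: S0 (output Y)
  --1--> S2 (output Z)
  --0--> S2 (output Z)
  --0--> S2 (output Z)
  --1--> S4 (output X)

"YZZZX"


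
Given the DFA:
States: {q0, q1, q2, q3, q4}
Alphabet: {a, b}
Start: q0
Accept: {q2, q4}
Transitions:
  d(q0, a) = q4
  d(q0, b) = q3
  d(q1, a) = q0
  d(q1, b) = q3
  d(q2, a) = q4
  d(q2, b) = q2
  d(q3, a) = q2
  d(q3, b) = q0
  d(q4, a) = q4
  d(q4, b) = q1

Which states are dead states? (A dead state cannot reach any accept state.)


Forward reachability from each state:
  q0 -> reaches accept state q2 (live)
  q1 -> reaches accept state q2 (live)
  q2 -> reaches accept state q2 (live)
  q3 -> reaches accept state q2 (live)
  q4 -> reaches accept state q2 (live)

None (all states can reach an accept state)


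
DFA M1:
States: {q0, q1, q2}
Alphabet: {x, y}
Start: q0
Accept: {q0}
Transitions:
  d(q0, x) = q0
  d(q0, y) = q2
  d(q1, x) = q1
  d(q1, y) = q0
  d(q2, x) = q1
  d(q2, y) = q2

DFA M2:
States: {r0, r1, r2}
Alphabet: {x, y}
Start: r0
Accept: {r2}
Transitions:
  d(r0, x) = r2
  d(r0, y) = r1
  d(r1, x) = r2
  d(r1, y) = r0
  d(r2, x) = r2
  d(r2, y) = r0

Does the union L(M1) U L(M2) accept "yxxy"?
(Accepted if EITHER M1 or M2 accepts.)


M1: final=q0 accepted=True
M2: final=r0 accepted=False

Yes, union accepts


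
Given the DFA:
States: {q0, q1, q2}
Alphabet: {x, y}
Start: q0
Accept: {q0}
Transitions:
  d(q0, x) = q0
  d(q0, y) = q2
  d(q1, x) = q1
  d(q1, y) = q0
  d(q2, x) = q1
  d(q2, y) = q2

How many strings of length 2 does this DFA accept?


Enumerating all length-2 strings:
  "xx" -> q0 [accept]
  "xy" -> q2 [reject]
  "yx" -> q1 [reject]
  "yy" -> q2 [reject]

1 out of 4


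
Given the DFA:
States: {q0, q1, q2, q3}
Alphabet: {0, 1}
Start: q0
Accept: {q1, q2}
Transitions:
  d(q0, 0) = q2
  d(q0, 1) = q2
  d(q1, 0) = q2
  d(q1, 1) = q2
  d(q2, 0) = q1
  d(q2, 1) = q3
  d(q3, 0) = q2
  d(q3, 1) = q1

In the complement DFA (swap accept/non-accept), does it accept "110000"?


Trace: q0 -> q2 -> q3 -> q2 -> q1 -> q2 -> q1
Final: q1
Original accept: {q1, q2}
Complement: q1 is in original accept

No, complement rejects (original accepts)


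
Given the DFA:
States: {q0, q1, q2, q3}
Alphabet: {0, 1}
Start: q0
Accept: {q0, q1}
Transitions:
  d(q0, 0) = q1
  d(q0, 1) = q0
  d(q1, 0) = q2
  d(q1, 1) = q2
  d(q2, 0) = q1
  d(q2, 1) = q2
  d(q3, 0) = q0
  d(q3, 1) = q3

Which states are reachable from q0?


BFS from q0:
  layer 0: {q0}
  layer 1: {q1}
  layer 2: {q2}

{q0, q1, q2}


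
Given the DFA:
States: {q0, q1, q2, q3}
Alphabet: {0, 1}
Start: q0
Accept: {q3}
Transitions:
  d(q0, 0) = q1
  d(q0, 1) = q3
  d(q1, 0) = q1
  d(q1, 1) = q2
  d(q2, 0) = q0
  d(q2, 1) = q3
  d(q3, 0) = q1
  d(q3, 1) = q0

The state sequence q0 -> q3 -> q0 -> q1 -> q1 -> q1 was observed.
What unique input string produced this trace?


Trace back each transition to find the symbol:
  q0 --[1]--> q3
  q3 --[1]--> q0
  q0 --[0]--> q1
  q1 --[0]--> q1
  q1 --[0]--> q1

"11000"


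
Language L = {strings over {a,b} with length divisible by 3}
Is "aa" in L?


length = 2; 2 mod 3 = 2

No, "aa" is not in L


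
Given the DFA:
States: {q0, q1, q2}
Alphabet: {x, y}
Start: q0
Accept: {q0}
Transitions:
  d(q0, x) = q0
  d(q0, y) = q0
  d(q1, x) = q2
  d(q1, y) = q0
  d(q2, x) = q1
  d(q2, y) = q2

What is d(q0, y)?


Looking up transition d(q0, y)

q0


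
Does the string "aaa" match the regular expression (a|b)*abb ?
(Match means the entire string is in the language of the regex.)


|string| = 3; first = 'a'; last = 'a'

No, "aaa" does not match (a|b)*abb


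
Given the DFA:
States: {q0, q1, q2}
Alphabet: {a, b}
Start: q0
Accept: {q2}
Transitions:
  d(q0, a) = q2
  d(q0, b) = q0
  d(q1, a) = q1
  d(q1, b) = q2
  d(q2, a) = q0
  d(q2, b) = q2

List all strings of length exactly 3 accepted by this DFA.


All strings of length 3: 8 total
Accepted: 4

"aaa", "abb", "bab", "bba"


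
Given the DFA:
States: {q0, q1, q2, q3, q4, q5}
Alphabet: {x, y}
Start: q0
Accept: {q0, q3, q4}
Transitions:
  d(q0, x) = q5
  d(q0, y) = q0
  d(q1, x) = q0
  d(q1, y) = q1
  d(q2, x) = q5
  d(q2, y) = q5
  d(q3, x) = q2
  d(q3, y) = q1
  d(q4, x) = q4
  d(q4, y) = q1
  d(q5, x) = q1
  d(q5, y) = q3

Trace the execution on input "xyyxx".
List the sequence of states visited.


Input: xyyxx
d(q0, x) = q5
d(q5, y) = q3
d(q3, y) = q1
d(q1, x) = q0
d(q0, x) = q5


q0 -> q5 -> q3 -> q1 -> q0 -> q5


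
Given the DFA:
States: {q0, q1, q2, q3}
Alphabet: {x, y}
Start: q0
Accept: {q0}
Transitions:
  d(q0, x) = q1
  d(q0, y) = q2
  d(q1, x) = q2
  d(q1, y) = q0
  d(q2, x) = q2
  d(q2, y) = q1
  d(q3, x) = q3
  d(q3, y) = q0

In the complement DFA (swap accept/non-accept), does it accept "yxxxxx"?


Trace: q0 -> q2 -> q2 -> q2 -> q2 -> q2 -> q2
Final: q2
Original accept: {q0}
Complement: q2 is not in original accept

Yes, complement accepts (original rejects)


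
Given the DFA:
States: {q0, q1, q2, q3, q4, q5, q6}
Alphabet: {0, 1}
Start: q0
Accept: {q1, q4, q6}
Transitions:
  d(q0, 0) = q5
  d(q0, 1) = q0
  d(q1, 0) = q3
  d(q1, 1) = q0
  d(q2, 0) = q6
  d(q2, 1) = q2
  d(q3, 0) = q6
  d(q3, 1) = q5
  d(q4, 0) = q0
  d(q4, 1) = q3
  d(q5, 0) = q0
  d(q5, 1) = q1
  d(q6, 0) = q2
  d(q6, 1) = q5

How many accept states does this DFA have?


Accept states listed: {q1, q4, q6}
Counting: q1(1) q4(2) q6(3)

3


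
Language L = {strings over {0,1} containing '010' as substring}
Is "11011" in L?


'010' does not occur

No, "11011" is not in L


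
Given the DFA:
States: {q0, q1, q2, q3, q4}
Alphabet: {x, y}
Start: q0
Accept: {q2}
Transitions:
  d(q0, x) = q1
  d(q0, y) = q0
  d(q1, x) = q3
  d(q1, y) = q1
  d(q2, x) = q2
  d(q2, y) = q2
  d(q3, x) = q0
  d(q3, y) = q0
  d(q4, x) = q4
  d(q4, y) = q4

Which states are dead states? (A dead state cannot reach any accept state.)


Forward reachability from each state:
  q0 -> reaches {q0, q1, q3}, no accept state (dead)
  q1 -> reaches {q0, q1, q3}, no accept state (dead)
  q2 -> reaches accept state q2 (live)
  q3 -> reaches {q0, q1, q3}, no accept state (dead)
  q4 -> reaches {q4}, no accept state (dead)

{q0, q1, q3, q4}


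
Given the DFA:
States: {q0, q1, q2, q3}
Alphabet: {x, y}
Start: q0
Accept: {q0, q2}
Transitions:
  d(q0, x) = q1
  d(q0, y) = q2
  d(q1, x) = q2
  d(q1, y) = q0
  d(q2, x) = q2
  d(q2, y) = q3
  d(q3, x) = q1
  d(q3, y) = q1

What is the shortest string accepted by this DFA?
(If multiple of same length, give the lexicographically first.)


BFS by string length (lex-first path to each state shown):
  len 0: q0<-""
Found accept state at length 0.

"" (empty string)


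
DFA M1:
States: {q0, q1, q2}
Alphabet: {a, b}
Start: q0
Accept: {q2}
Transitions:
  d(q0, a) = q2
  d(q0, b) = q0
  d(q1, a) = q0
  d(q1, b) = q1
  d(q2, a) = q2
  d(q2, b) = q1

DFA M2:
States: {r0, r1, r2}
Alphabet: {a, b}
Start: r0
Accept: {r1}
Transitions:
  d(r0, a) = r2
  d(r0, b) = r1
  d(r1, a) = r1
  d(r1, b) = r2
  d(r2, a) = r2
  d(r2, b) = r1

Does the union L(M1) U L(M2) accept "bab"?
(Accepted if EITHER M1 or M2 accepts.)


M1: final=q1 accepted=False
M2: final=r2 accepted=False

No, union rejects (neither accepts)


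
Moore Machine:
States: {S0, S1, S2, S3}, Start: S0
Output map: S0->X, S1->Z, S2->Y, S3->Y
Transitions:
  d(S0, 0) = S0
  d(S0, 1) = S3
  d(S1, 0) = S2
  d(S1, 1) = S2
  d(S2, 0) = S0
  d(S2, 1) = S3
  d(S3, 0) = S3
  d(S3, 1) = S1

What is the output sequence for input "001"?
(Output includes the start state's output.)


Start: S0 (output X)
  --0--> S0 (output X)
  --0--> S0 (output X)
  --1--> S3 (output Y)

"XXXY"


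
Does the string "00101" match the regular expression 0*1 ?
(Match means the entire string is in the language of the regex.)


|string| = 5; first = '0'; last = '1'

No, "00101" does not match 0*1


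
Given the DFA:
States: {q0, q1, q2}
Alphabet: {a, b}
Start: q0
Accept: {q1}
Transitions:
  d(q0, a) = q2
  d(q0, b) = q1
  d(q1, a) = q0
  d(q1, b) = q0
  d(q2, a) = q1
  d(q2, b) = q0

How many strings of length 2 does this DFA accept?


Enumerating all length-2 strings:
  "aa" -> q1 [accept]
  "ab" -> q0 [reject]
  "ba" -> q0 [reject]
  "bb" -> q0 [reject]

1 out of 4


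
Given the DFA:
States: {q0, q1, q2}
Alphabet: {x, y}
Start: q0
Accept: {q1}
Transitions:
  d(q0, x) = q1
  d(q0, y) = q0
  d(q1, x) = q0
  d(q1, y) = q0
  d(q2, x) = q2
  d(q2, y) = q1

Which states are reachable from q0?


BFS from q0:
  layer 0: {q0}
  layer 1: {q1}

{q0, q1}


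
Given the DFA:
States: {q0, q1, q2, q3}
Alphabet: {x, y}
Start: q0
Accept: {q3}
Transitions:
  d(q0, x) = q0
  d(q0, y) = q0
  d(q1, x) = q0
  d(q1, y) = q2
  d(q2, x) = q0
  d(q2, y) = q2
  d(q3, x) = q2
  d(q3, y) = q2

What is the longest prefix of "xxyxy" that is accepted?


Run the DFA, marking each prefix where the state is accepting:
  "" -> q0 [reject]
  "x" -> q0 [reject]
  "xx" -> q0 [reject]
  "xxy" -> q0 [reject]
  "xxyx" -> q0 [reject]
  "xxyxy" -> q0 [reject]

No prefix is accepted


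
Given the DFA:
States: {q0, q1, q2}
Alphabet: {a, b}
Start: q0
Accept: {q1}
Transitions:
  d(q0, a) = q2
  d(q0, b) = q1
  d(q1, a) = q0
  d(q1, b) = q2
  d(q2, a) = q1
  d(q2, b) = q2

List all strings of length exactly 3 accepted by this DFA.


All strings of length 3: 8 total
Accepted: 3

"aba", "bab", "bba"


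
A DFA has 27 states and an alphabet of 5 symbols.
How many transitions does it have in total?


Each state has exactly one transition per symbol.
27 * 5 = 135

135


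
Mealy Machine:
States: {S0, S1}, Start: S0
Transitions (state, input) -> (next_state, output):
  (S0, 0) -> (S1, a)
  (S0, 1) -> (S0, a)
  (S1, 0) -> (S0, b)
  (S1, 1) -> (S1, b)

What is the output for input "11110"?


Step-by-step:
  (S0, 1) -> (S0, a)
  (S0, 1) -> (S0, a)
  (S0, 1) -> (S0, a)
  (S0, 1) -> (S0, a)
  (S0, 0) -> (S1, a)

"aaaaa"


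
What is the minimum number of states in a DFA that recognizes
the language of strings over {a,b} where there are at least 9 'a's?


States: count = 0, 1, ..., 8, and a final '>= 9' state.
Total: 9 + 1 = 10. Accept = '>= 9' state.

10


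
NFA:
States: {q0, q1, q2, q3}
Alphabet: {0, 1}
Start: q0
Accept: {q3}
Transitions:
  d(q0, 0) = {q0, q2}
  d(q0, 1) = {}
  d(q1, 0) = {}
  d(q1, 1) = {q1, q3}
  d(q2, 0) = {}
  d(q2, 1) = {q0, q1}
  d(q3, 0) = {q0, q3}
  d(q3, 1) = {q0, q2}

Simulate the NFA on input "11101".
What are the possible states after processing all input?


Start: {q0}
  --1--> {}
  --1--> {}
  --1--> {}
  --0--> {}
  --1--> {}

{} (empty set, no valid transitions)


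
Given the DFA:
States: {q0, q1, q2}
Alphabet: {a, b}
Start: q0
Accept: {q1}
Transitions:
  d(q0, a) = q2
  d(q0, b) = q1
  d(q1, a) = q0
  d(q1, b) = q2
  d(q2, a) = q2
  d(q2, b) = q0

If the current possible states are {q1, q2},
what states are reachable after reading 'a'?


Apply transition on 'a' from each current state:
  d(q1, a) = q0
  d(q2, a) = q2

{q0, q2}


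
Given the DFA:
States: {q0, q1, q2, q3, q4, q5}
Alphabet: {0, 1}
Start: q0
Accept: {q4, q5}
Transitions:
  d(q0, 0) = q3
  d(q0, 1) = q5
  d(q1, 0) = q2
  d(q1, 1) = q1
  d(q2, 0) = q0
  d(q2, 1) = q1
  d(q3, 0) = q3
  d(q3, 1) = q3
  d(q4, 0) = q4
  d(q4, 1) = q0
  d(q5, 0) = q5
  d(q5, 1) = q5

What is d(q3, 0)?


Looking up transition d(q3, 0)

q3


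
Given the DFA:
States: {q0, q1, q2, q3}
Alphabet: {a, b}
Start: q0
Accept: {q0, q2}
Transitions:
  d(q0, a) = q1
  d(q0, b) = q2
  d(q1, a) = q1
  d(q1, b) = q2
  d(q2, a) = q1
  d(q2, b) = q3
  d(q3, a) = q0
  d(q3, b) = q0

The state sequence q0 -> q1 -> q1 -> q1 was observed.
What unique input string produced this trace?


Trace back each transition to find the symbol:
  q0 --[a]--> q1
  q1 --[a]--> q1
  q1 --[a]--> q1

"aaa"


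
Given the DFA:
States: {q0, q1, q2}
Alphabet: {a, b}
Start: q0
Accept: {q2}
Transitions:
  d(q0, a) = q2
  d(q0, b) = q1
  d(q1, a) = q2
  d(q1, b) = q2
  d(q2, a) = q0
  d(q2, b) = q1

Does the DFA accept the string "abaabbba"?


Trace: q0 -> q2 -> q1 -> q2 -> q0 -> q1 -> q2 -> q1 -> q2
Final state: q2
Accept states: {q2}

Yes, accepted (final state q2 is an accept state)


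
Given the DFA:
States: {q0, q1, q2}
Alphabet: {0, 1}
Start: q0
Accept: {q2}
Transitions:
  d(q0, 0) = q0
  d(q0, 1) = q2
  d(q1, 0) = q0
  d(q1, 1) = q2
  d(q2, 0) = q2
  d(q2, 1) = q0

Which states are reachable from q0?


BFS from q0:
  layer 0: {q0}
  layer 1: {q2}

{q0, q2}


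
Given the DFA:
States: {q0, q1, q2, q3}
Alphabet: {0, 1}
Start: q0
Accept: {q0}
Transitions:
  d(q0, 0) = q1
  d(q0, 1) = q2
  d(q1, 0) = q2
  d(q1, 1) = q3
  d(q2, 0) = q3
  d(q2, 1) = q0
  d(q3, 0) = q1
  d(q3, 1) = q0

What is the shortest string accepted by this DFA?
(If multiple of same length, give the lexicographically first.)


BFS by string length (lex-first path to each state shown):
  len 0: q0<-""
Found accept state at length 0.

"" (empty string)


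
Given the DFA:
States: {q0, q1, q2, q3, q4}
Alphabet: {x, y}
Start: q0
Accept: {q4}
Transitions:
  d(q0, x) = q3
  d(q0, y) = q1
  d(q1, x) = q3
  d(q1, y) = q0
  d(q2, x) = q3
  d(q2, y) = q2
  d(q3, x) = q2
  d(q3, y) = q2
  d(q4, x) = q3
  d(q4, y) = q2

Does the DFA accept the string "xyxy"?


Trace: q0 -> q3 -> q2 -> q3 -> q2
Final state: q2
Accept states: {q4}

No, rejected (final state q2 is not an accept state)


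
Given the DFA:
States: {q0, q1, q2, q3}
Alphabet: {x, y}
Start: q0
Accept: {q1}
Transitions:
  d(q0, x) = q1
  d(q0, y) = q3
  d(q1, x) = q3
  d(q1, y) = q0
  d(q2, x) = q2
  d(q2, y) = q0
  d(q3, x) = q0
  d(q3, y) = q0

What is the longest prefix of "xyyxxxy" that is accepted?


Run the DFA, marking each prefix where the state is accepting:
  "" -> q0 [reject]
  "x" -> q1 [accept]
  "xy" -> q0 [reject]
  "xyy" -> q3 [reject]
  "xyyx" -> q0 [reject]
  "xyyxx" -> q1 [accept]
  "xyyxxx" -> q3 [reject]
  "xyyxxxy" -> q0 [reject]

"xyyxx"


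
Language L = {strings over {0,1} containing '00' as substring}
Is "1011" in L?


'00' does not occur

No, "1011" is not in L


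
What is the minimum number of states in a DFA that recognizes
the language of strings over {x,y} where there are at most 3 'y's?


States: count = 0, 1, ..., 3 (all accepting; 4 states), plus a dead state for count > 3.
Total: 4 + 1 = 5.

5


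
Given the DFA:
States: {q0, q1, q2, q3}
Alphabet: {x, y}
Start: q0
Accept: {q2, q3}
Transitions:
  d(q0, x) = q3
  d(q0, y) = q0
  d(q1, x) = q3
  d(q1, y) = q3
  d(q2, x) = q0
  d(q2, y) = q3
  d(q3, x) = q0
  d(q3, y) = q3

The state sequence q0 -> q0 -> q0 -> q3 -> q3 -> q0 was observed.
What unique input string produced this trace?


Trace back each transition to find the symbol:
  q0 --[y]--> q0
  q0 --[y]--> q0
  q0 --[x]--> q3
  q3 --[y]--> q3
  q3 --[x]--> q0

"yyxyx"


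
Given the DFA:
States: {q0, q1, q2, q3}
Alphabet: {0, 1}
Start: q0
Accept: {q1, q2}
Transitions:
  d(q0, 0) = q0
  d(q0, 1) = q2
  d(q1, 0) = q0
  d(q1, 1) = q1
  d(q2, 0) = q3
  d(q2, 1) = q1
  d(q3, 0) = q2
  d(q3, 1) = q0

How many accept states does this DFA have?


Accept states listed: {q1, q2}
Counting: q1(1) q2(2)

2


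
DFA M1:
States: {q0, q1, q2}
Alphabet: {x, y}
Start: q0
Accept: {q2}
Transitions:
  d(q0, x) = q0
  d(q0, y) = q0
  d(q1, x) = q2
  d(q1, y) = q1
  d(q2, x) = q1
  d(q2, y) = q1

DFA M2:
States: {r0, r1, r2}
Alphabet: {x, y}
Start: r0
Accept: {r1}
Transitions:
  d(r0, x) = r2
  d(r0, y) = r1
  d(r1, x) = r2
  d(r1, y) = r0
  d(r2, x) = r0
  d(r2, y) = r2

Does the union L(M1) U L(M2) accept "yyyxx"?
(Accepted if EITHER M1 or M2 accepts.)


M1: final=q0 accepted=False
M2: final=r0 accepted=False

No, union rejects (neither accepts)


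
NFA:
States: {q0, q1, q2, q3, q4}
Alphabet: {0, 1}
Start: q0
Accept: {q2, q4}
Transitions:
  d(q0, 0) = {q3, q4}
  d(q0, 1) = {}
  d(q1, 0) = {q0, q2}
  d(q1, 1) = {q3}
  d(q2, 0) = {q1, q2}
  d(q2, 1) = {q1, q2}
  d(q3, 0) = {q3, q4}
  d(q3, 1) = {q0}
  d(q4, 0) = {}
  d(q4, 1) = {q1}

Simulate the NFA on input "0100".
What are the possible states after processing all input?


Start: {q0}
  --0--> {q3, q4}
  --1--> {q0, q1}
  --0--> {q0, q2, q3, q4}
  --0--> {q1, q2, q3, q4}

{q1, q2, q3, q4}


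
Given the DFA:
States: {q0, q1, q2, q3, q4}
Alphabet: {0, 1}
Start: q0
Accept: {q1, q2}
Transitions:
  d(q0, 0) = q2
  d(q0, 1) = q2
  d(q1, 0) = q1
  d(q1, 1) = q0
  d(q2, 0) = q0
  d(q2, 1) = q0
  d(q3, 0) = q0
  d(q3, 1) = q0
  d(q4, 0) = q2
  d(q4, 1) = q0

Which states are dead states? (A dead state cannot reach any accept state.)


Forward reachability from each state:
  q0 -> reaches accept state q2 (live)
  q1 -> reaches accept state q1 (live)
  q2 -> reaches accept state q2 (live)
  q3 -> reaches accept state q2 (live)
  q4 -> reaches accept state q2 (live)

None (all states can reach an accept state)


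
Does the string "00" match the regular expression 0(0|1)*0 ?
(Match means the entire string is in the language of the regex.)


|string| = 2; first = '0'; last = '0'

Yes, "00" matches 0(0|1)*0


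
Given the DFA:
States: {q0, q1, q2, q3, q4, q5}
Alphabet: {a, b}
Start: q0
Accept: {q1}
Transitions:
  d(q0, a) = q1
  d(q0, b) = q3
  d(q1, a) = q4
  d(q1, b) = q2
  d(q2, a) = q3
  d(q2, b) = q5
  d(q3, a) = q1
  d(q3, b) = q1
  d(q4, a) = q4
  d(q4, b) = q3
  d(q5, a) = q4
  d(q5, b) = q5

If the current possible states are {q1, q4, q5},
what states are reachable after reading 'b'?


Apply transition on 'b' from each current state:
  d(q1, b) = q2
  d(q4, b) = q3
  d(q5, b) = q5

{q2, q3, q5}


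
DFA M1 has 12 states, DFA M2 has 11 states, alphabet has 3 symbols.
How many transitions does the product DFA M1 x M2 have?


Product DFA has 12 * 11 = 132 states.
Each has 3 transitions: 132 * 3 = 396

396


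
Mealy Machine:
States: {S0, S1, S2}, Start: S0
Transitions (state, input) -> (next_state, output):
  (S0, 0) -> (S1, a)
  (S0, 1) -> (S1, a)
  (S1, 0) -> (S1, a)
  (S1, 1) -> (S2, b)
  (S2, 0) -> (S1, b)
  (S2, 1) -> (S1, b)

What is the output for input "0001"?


Step-by-step:
  (S0, 0) -> (S1, a)
  (S1, 0) -> (S1, a)
  (S1, 0) -> (S1, a)
  (S1, 1) -> (S2, b)

"aaab"


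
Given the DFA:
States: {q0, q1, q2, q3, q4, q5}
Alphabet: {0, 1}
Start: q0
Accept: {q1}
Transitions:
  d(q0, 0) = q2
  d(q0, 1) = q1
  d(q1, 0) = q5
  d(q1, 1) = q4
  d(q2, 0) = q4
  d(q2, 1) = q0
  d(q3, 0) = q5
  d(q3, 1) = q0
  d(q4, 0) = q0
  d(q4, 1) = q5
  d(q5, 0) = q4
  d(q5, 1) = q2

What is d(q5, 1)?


Looking up transition d(q5, 1)

q2


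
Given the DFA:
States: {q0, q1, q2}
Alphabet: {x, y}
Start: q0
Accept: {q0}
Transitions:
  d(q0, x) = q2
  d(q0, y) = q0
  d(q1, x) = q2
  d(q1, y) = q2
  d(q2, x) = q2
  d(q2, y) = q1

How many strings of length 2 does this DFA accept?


Enumerating all length-2 strings:
  "xx" -> q2 [reject]
  "xy" -> q1 [reject]
  "yx" -> q2 [reject]
  "yy" -> q0 [accept]

1 out of 4


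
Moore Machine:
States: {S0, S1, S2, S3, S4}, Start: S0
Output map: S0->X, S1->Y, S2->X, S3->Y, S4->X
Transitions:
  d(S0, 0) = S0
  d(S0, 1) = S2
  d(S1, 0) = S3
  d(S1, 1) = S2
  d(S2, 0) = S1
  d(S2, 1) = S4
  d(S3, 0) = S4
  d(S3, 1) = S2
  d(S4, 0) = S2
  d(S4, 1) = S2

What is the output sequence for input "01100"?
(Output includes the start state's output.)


Start: S0 (output X)
  --0--> S0 (output X)
  --1--> S2 (output X)
  --1--> S4 (output X)
  --0--> S2 (output X)
  --0--> S1 (output Y)

"XXXXXY"


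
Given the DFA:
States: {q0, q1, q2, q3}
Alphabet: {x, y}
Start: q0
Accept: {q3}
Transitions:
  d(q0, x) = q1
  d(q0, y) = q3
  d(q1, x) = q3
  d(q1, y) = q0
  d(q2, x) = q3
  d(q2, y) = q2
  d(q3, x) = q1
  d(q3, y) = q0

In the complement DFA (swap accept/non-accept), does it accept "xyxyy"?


Trace: q0 -> q1 -> q0 -> q1 -> q0 -> q3
Final: q3
Original accept: {q3}
Complement: q3 is in original accept

No, complement rejects (original accepts)


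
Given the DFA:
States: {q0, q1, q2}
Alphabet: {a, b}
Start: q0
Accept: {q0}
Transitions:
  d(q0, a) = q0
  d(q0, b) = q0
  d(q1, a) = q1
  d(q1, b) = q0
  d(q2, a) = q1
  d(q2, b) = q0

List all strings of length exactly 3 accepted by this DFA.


All strings of length 3: 8 total
Accepted: 8

"aaa", "aab", "aba", "abb", "baa", "bab", "bba", "bbb"


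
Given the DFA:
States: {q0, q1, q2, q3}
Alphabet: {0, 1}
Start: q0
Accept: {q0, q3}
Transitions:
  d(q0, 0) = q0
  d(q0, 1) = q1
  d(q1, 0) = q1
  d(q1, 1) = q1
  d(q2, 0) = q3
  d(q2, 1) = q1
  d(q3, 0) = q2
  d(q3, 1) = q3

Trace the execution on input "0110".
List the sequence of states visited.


Input: 0110
d(q0, 0) = q0
d(q0, 1) = q1
d(q1, 1) = q1
d(q1, 0) = q1


q0 -> q0 -> q1 -> q1 -> q1


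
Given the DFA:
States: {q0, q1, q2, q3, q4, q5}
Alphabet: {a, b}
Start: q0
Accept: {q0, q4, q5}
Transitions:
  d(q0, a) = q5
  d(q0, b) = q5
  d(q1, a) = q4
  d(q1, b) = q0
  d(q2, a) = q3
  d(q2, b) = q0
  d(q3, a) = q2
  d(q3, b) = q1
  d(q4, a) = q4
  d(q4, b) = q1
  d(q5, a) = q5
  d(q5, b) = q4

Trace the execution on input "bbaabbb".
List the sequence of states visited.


Input: bbaabbb
d(q0, b) = q5
d(q5, b) = q4
d(q4, a) = q4
d(q4, a) = q4
d(q4, b) = q1
d(q1, b) = q0
d(q0, b) = q5


q0 -> q5 -> q4 -> q4 -> q4 -> q1 -> q0 -> q5


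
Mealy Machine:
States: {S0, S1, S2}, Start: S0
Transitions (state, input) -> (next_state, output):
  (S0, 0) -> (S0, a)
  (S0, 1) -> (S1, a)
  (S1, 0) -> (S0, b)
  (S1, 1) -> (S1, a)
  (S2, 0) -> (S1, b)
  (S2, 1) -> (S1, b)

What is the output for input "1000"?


Step-by-step:
  (S0, 1) -> (S1, a)
  (S1, 0) -> (S0, b)
  (S0, 0) -> (S0, a)
  (S0, 0) -> (S0, a)

"abaa"


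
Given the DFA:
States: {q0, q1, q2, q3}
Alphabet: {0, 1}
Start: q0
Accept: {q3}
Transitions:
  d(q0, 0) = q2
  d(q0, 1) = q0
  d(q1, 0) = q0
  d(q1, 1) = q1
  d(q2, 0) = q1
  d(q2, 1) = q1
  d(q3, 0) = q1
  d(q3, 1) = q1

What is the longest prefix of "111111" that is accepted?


Run the DFA, marking each prefix where the state is accepting:
  "" -> q0 [reject]
  "1" -> q0 [reject]
  "11" -> q0 [reject]
  "111" -> q0 [reject]
  "1111" -> q0 [reject]
  "11111" -> q0 [reject]
  "111111" -> q0 [reject]

No prefix is accepted


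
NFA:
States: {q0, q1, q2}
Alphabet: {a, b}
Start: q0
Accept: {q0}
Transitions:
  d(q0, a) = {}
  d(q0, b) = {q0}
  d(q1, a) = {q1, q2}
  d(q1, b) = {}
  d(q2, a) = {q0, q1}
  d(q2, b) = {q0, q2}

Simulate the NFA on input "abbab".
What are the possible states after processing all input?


Start: {q0}
  --a--> {}
  --b--> {}
  --b--> {}
  --a--> {}
  --b--> {}

{} (empty set, no valid transitions)


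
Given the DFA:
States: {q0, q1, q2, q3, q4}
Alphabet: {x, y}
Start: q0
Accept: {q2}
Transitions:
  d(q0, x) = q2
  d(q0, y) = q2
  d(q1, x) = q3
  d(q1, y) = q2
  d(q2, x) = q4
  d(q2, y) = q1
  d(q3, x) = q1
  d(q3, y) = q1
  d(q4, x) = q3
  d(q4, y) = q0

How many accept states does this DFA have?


Accept states listed: {q2}
Counting: q2(1)

1


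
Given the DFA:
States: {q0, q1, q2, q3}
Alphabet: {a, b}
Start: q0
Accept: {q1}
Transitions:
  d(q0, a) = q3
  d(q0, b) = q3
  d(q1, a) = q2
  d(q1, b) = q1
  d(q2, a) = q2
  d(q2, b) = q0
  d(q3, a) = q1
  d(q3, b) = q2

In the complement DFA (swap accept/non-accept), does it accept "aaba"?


Trace: q0 -> q3 -> q1 -> q1 -> q2
Final: q2
Original accept: {q1}
Complement: q2 is not in original accept

Yes, complement accepts (original rejects)


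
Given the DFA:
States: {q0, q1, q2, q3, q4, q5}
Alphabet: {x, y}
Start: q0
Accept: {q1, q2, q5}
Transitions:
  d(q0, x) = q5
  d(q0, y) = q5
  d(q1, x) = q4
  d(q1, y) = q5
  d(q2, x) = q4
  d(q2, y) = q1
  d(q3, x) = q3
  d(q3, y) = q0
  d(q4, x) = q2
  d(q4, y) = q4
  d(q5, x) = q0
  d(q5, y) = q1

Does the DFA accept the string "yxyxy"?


Trace: q0 -> q5 -> q0 -> q5 -> q0 -> q5
Final state: q5
Accept states: {q1, q2, q5}

Yes, accepted (final state q5 is an accept state)


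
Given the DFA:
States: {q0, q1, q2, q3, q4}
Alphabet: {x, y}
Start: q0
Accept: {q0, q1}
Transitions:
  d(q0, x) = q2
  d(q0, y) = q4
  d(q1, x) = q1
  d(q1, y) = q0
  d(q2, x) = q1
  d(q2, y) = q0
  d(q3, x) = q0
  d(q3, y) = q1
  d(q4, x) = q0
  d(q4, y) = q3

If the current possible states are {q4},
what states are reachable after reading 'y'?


Apply transition on 'y' from each current state:
  d(q4, y) = q3

{q3}


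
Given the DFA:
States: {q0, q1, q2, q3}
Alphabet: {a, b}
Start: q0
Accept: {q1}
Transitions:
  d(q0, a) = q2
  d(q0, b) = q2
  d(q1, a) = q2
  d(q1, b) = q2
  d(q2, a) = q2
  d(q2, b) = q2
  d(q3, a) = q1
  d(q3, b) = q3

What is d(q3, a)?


Looking up transition d(q3, a)

q1


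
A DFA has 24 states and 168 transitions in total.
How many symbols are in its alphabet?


Each state has exactly one transition per symbol.
|alphabet| = transitions / states = 168 / 24 = 7

7


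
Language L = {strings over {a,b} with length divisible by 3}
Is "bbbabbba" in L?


length = 8; 8 mod 3 = 2

No, "bbbabbba" is not in L


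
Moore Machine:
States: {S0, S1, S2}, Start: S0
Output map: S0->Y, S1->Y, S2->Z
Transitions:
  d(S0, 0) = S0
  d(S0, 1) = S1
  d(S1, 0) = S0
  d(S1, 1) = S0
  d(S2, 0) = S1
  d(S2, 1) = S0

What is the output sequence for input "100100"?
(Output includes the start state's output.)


Start: S0 (output Y)
  --1--> S1 (output Y)
  --0--> S0 (output Y)
  --0--> S0 (output Y)
  --1--> S1 (output Y)
  --0--> S0 (output Y)
  --0--> S0 (output Y)

"YYYYYYY"


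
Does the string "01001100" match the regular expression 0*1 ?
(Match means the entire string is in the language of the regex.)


|string| = 8; first = '0'; last = '0'

No, "01001100" does not match 0*1


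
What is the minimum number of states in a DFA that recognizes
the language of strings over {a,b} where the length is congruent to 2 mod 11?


States track (length) mod 11.
Need 11 states: one per remainder 0..10; accept = remainder 2.

11


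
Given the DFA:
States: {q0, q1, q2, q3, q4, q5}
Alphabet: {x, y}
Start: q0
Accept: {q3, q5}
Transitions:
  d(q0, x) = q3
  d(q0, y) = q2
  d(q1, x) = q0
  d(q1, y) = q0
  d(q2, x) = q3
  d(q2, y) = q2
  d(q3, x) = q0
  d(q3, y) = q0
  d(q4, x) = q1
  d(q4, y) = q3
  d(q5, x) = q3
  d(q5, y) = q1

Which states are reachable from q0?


BFS from q0:
  layer 0: {q0}
  layer 1: {q2, q3}

{q0, q2, q3}


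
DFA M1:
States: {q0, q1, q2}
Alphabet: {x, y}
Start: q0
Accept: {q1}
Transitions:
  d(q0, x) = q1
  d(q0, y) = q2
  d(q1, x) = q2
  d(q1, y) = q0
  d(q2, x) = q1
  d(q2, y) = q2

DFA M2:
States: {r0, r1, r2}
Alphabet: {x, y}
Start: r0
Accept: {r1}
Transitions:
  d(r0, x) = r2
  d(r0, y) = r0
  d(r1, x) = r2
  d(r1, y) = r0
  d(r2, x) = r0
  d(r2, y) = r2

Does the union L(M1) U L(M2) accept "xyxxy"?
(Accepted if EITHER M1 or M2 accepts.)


M1: final=q2 accepted=False
M2: final=r2 accepted=False

No, union rejects (neither accepts)


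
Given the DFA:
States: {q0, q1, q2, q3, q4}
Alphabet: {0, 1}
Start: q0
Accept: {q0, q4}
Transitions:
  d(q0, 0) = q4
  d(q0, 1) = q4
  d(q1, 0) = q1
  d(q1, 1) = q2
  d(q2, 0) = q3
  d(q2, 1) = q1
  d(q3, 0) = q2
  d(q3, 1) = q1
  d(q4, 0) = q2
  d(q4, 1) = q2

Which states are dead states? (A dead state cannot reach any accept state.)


Forward reachability from each state:
  q0 -> reaches accept state q0 (live)
  q1 -> reaches {q1, q2, q3}, no accept state (dead)
  q2 -> reaches {q1, q2, q3}, no accept state (dead)
  q3 -> reaches {q1, q2, q3}, no accept state (dead)
  q4 -> reaches accept state q4 (live)

{q1, q2, q3}


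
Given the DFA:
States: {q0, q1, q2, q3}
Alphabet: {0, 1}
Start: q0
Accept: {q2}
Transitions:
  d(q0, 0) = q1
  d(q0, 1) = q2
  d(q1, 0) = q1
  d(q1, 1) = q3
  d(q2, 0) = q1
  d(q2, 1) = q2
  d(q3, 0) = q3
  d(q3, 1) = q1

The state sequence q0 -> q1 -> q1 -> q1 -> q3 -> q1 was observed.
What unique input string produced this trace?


Trace back each transition to find the symbol:
  q0 --[0]--> q1
  q1 --[0]--> q1
  q1 --[0]--> q1
  q1 --[1]--> q3
  q3 --[1]--> q1

"00011"


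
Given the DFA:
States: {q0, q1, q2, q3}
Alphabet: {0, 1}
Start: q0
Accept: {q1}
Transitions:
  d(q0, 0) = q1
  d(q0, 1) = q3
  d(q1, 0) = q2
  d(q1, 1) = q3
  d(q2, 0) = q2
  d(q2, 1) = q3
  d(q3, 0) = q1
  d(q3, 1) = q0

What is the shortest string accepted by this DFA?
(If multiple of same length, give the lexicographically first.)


BFS by string length (lex-first path to each state shown):
  len 0: q0<-""
  len 1: q1<-"0", q3<-"1"
Found accept state at length 1.

"0"


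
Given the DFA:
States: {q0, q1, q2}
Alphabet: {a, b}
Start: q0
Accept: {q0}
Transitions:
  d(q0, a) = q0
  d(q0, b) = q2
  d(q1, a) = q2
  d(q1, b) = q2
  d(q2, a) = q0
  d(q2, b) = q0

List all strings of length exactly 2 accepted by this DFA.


All strings of length 2: 4 total
Accepted: 3

"aa", "ba", "bb"


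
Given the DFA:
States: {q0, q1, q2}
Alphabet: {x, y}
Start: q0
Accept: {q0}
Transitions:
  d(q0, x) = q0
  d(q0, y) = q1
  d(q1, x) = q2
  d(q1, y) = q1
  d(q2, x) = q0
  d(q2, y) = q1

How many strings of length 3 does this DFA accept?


Enumerating all length-3 strings:
  "xxx" -> q0 [accept]
  "xxy" -> q1 [reject]
  "xyx" -> q2 [reject]
  "xyy" -> q1 [reject]
  "yxx" -> q0 [accept]
  "yxy" -> q1 [reject]
  "yyx" -> q2 [reject]
  "yyy" -> q1 [reject]

2 out of 8


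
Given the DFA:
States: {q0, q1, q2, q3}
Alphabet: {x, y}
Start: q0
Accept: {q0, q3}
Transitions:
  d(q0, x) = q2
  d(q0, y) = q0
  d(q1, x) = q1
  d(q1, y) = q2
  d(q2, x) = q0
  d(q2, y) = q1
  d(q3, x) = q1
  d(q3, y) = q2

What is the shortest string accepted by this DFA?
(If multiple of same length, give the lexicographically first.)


BFS by string length (lex-first path to each state shown):
  len 0: q0<-""
Found accept state at length 0.

"" (empty string)


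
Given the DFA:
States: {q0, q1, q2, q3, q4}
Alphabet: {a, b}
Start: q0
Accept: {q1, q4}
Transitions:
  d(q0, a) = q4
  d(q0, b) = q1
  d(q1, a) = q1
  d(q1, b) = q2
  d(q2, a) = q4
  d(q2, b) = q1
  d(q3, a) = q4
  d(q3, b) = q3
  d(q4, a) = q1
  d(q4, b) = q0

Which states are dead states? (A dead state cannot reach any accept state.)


Forward reachability from each state:
  q0 -> reaches accept state q1 (live)
  q1 -> reaches accept state q1 (live)
  q2 -> reaches accept state q1 (live)
  q3 -> reaches accept state q1 (live)
  q4 -> reaches accept state q1 (live)

None (all states can reach an accept state)


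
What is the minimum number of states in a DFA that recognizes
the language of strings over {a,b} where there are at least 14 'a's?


States: count = 0, 1, ..., 13, and a final '>= 14' state.
Total: 14 + 1 = 15. Accept = '>= 14' state.

15


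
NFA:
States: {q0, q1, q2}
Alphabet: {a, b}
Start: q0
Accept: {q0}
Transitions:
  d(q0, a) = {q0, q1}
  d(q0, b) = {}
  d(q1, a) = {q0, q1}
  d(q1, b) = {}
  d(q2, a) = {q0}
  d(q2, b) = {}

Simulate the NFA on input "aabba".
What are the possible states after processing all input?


Start: {q0}
  --a--> {q0, q1}
  --a--> {q0, q1}
  --b--> {}
  --b--> {}
  --a--> {}

{} (empty set, no valid transitions)


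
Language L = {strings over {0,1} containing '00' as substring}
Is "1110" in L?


'00' does not occur

No, "1110" is not in L


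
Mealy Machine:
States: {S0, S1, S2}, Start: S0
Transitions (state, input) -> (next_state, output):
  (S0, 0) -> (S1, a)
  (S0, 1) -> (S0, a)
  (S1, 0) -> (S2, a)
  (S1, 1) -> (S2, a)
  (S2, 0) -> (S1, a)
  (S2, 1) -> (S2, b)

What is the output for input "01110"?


Step-by-step:
  (S0, 0) -> (S1, a)
  (S1, 1) -> (S2, a)
  (S2, 1) -> (S2, b)
  (S2, 1) -> (S2, b)
  (S2, 0) -> (S1, a)

"aabba"


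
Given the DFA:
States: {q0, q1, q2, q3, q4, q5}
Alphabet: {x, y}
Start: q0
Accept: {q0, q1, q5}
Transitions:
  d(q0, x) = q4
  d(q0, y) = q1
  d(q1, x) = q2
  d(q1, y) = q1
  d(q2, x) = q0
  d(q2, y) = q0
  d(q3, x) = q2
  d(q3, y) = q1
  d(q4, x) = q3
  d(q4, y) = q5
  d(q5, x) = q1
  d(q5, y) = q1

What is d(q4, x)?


Looking up transition d(q4, x)

q3


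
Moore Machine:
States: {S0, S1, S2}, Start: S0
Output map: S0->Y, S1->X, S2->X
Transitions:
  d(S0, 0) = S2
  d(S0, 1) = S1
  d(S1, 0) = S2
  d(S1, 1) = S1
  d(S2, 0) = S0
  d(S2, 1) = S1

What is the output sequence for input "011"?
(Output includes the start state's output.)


Start: S0 (output Y)
  --0--> S2 (output X)
  --1--> S1 (output X)
  --1--> S1 (output X)

"YXXX"
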